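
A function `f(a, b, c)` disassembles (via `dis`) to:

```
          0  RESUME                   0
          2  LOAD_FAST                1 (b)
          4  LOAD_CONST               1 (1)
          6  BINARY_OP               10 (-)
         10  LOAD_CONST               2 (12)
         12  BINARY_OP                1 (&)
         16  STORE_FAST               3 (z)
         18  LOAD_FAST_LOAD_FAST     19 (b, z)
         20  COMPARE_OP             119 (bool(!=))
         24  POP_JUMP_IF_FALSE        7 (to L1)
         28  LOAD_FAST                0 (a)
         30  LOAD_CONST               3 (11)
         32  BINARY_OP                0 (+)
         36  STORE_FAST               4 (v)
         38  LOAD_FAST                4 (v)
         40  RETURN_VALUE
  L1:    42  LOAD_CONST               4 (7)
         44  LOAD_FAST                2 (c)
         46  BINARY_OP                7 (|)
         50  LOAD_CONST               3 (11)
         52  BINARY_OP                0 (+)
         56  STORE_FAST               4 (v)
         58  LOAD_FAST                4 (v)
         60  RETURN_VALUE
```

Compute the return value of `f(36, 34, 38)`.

47

LOAD_FAST b → push 34. Stack: [34]
LOAD_CONST → push 1. Stack: [34, 1]
BINARY_OP - → 34 - 1 = 33. Stack: [33]
LOAD_CONST → push 12. Stack: [33, 12]
BINARY_OP & → 33 & 12 = 0. Stack: [0]
STORE_FAST z → z=0. Stack: []
LOAD_FAST_LOAD_FAST b,z → push 34,0. Stack: [34, 0]
COMPARE_OP bool(!=) → 34 vs 0 = True. Stack: [True]
POP_JUMP_IF_FALSE → pop True; no jump. Stack: []
LOAD_FAST a → push 36. Stack: [36]
LOAD_CONST → push 11. Stack: [36, 11]
BINARY_OP + → 36 + 11 = 47. Stack: [47]
STORE_FAST v → v=47. Stack: []
LOAD_FAST v → push 47. Stack: [47]
RETURN_VALUE → return 47.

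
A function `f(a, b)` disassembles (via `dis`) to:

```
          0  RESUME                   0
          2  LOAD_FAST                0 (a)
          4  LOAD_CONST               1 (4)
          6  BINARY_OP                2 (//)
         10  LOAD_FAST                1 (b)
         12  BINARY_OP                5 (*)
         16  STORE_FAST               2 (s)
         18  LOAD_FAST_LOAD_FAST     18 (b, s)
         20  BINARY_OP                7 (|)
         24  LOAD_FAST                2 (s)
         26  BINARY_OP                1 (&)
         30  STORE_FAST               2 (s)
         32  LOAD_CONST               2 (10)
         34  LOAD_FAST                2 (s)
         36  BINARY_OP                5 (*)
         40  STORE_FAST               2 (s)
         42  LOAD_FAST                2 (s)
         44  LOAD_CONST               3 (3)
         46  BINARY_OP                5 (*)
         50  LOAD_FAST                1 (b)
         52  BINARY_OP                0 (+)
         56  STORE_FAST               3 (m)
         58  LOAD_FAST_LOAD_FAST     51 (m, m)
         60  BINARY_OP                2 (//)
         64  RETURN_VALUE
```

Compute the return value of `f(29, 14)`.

1

LOAD_FAST a → push 29. Stack: [29]
LOAD_CONST → push 4. Stack: [29, 4]
BINARY_OP // → 29 // 4 = 7. Stack: [7]
LOAD_FAST b → push 14. Stack: [7, 14]
BINARY_OP * → 7 * 14 = 98. Stack: [98]
STORE_FAST s → s=98. Stack: []
LOAD_FAST_LOAD_FAST b,s → push 14,98. Stack: [14, 98]
BINARY_OP | → 14 | 98 = 110. Stack: [110]
LOAD_FAST s → push 98. Stack: [110, 98]
BINARY_OP & → 110 & 98 = 98. Stack: [98]
STORE_FAST s → s=98. Stack: []
LOAD_CONST → push 10. Stack: [10]
LOAD_FAST s → push 98. Stack: [10, 98]
BINARY_OP * → 10 * 98 = 980. Stack: [980]
STORE_FAST s → s=980. Stack: []
LOAD_FAST s → push 980. Stack: [980]
LOAD_CONST → push 3. Stack: [980, 3]
BINARY_OP * → 980 * 3 = 2940. Stack: [2940]
LOAD_FAST b → push 14. Stack: [2940, 14]
BINARY_OP + → 2940 + 14 = 2954. Stack: [2954]
STORE_FAST m → m=2954. Stack: []
LOAD_FAST_LOAD_FAST m,m → push 2954,2954. Stack: [2954, 2954]
BINARY_OP // → 2954 // 2954 = 1. Stack: [1]
RETURN_VALUE → return 1.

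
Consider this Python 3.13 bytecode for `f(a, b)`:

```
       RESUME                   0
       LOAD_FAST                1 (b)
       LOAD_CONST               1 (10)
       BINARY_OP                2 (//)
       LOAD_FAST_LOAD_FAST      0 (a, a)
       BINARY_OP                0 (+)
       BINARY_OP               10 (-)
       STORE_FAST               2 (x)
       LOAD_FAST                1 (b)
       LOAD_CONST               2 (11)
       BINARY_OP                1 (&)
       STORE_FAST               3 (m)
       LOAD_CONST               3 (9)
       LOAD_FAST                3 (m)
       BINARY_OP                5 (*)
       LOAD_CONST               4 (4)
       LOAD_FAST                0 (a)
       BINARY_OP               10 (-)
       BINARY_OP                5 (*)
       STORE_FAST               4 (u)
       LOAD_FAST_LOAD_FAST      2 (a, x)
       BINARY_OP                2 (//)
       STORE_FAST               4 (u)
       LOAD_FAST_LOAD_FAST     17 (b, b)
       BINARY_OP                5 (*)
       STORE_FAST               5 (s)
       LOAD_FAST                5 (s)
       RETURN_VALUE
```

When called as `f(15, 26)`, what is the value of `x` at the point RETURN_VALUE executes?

LOAD_FAST b → push 26. Stack: [26]
LOAD_CONST → push 10. Stack: [26, 10]
BINARY_OP // → 26 // 10 = 2. Stack: [2]
LOAD_FAST_LOAD_FAST a,a → push 15,15. Stack: [2, 15, 15]
BINARY_OP + → 15 + 15 = 30. Stack: [2, 30]
BINARY_OP - → 2 - 30 = -28. Stack: [-28]
STORE_FAST x → x=-28. Stack: []
LOAD_FAST b → push 26. Stack: [26]
LOAD_CONST → push 11. Stack: [26, 11]
BINARY_OP & → 26 & 11 = 10. Stack: [10]
STORE_FAST m → m=10. Stack: []
LOAD_CONST → push 9. Stack: [9]
LOAD_FAST m → push 10. Stack: [9, 10]
BINARY_OP * → 9 * 10 = 90. Stack: [90]
LOAD_CONST → push 4. Stack: [90, 4]
LOAD_FAST a → push 15. Stack: [90, 4, 15]
BINARY_OP - → 4 - 15 = -11. Stack: [90, -11]
BINARY_OP * → 90 * -11 = -990. Stack: [-990]
STORE_FAST u → u=-990. Stack: []
LOAD_FAST_LOAD_FAST a,x → push 15,-28. Stack: [15, -28]
BINARY_OP // → 15 // -28 = -1. Stack: [-1]
STORE_FAST u → u=-1. Stack: []
LOAD_FAST_LOAD_FAST b,b → push 26,26. Stack: [26, 26]
BINARY_OP * → 26 * 26 = 676. Stack: [676]
STORE_FAST s → s=676. Stack: []
LOAD_FAST s → push 676. Stack: [676]
RETURN_VALUE → return 676.

-28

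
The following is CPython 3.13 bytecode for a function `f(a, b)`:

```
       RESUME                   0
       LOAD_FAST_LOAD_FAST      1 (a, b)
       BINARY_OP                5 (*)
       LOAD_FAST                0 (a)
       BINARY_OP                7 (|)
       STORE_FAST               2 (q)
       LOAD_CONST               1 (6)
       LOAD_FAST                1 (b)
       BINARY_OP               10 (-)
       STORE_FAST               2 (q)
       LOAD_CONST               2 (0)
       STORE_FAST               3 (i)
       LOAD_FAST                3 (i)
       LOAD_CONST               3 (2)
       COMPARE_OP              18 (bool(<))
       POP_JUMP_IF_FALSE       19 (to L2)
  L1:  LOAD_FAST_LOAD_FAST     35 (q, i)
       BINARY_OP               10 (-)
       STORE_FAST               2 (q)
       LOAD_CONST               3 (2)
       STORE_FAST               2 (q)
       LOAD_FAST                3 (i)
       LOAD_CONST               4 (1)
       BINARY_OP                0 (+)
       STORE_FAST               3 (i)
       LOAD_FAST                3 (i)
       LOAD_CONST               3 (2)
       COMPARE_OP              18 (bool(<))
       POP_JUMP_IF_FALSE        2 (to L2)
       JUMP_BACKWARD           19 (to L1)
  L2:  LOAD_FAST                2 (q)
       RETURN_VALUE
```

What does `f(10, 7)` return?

2

LOAD_FAST_LOAD_FAST a,b → push 10,7. Stack: [10, 7]
BINARY_OP * → 10 * 7 = 70. Stack: [70]
LOAD_FAST a → push 10. Stack: [70, 10]
BINARY_OP | → 70 | 10 = 78. Stack: [78]
STORE_FAST q → q=78. Stack: []
LOAD_CONST → push 6. Stack: [6]
LOAD_FAST b → push 7. Stack: [6, 7]
BINARY_OP - → 6 - 7 = -1. Stack: [-1]
STORE_FAST q → q=-1. Stack: []
LOAD_CONST → push 0. Stack: [0]
STORE_FAST i → i=0. Stack: []
LOAD_FAST i → push 0. Stack: [0]
LOAD_CONST → push 2. Stack: [0, 2]
COMPARE_OP bool(<) → 0 vs 2 = True. Stack: [True]
POP_JUMP_IF_FALSE → pop True; no jump. Stack: []
LOAD_FAST_LOAD_FAST q,i → push -1,0. Stack: [-1, 0]
BINARY_OP - → -1 - 0 = -1. Stack: [-1]
STORE_FAST q → q=-1. Stack: []
LOAD_CONST → push 2. Stack: [2]
STORE_FAST q → q=2. Stack: []
LOAD_FAST i → push 0. Stack: [0]
LOAD_CONST → push 1. Stack: [0, 1]
BINARY_OP + → 0 + 1 = 1. Stack: [1]
STORE_FAST i → i=1. Stack: []
LOAD_FAST i → push 1. Stack: [1]
LOAD_CONST → push 2. Stack: [1, 2]
COMPARE_OP bool(<) → 1 vs 2 = True. Stack: [True]
POP_JUMP_IF_FALSE → pop True; no jump. Stack: []
LOAD_FAST_LOAD_FAST q,i → push 2,1. Stack: [2, 1]
BINARY_OP - → 2 - 1 = 1. Stack: [1]
STORE_FAST q → q=1. Stack: []
LOAD_CONST → push 2. Stack: [2]
STORE_FAST q → q=2. Stack: []
LOAD_FAST i → push 1. Stack: [1]
LOAD_CONST → push 1. Stack: [1, 1]
BINARY_OP + → 1 + 1 = 2. Stack: [2]
STORE_FAST i → i=2. Stack: []
LOAD_FAST i → push 2. Stack: [2]
LOAD_CONST → push 2. Stack: [2, 2]
COMPARE_OP bool(<) → 2 vs 2 = False. Stack: [False]
POP_JUMP_IF_FALSE → pop False; jump. Stack: []
LOAD_FAST q → push 2. Stack: [2]
RETURN_VALUE → return 2.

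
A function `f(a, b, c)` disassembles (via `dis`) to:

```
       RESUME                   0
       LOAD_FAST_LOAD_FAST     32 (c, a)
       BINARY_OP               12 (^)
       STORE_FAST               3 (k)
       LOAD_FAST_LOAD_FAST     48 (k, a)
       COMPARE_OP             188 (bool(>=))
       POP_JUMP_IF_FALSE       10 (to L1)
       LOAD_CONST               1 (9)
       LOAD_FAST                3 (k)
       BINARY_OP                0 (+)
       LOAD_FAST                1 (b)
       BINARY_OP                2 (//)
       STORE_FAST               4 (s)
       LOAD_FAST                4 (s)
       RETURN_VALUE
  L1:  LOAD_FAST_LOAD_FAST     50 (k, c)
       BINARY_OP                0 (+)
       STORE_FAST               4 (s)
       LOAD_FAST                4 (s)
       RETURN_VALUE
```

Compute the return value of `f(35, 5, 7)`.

LOAD_FAST_LOAD_FAST c,a → push 7,35. Stack: [7, 35]
BINARY_OP ^ → 7 ^ 35 = 36. Stack: [36]
STORE_FAST k → k=36. Stack: []
LOAD_FAST_LOAD_FAST k,a → push 36,35. Stack: [36, 35]
COMPARE_OP bool(>=) → 36 vs 35 = True. Stack: [True]
POP_JUMP_IF_FALSE → pop True; no jump. Stack: []
LOAD_CONST → push 9. Stack: [9]
LOAD_FAST k → push 36. Stack: [9, 36]
BINARY_OP + → 9 + 36 = 45. Stack: [45]
LOAD_FAST b → push 5. Stack: [45, 5]
BINARY_OP // → 45 // 5 = 9. Stack: [9]
STORE_FAST s → s=9. Stack: []
LOAD_FAST s → push 9. Stack: [9]
RETURN_VALUE → return 9.

9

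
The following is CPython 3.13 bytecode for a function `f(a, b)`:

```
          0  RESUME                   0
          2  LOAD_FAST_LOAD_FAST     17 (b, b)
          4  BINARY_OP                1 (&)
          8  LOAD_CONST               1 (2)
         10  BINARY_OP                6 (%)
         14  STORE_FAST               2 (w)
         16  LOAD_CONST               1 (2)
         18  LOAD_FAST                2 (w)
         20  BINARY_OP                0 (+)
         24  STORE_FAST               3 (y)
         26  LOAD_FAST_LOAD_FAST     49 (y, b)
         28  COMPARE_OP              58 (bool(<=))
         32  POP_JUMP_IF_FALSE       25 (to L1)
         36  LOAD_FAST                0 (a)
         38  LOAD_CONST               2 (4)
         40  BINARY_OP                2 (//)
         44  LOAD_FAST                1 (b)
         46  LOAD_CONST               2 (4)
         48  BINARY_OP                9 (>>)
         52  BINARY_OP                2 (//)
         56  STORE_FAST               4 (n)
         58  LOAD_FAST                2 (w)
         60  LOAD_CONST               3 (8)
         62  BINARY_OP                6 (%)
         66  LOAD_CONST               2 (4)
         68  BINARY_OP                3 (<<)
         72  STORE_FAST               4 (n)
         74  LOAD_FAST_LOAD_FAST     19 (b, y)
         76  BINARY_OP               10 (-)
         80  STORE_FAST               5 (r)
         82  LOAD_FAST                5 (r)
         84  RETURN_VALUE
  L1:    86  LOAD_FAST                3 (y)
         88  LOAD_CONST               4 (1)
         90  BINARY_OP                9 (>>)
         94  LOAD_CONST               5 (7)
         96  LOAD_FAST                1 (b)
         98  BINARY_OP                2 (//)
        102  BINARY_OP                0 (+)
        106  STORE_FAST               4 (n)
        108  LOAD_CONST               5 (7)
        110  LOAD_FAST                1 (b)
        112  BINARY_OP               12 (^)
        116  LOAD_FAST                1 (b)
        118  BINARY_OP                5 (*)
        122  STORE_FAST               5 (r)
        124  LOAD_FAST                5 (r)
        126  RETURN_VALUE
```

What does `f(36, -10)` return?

150

LOAD_FAST_LOAD_FAST b,b → push -10,-10. Stack: [-10, -10]
BINARY_OP & → -10 & -10 = -10. Stack: [-10]
LOAD_CONST → push 2. Stack: [-10, 2]
BINARY_OP % → -10 % 2 = 0. Stack: [0]
STORE_FAST w → w=0. Stack: []
LOAD_CONST → push 2. Stack: [2]
LOAD_FAST w → push 0. Stack: [2, 0]
BINARY_OP + → 2 + 0 = 2. Stack: [2]
STORE_FAST y → y=2. Stack: []
LOAD_FAST_LOAD_FAST y,b → push 2,-10. Stack: [2, -10]
COMPARE_OP bool(<=) → 2 vs -10 = False. Stack: [False]
POP_JUMP_IF_FALSE → pop False; jump. Stack: []
LOAD_FAST y → push 2. Stack: [2]
LOAD_CONST → push 1. Stack: [2, 1]
BINARY_OP >> → 2 >> 1 = 1. Stack: [1]
LOAD_CONST → push 7. Stack: [1, 7]
LOAD_FAST b → push -10. Stack: [1, 7, -10]
BINARY_OP // → 7 // -10 = -1. Stack: [1, -1]
BINARY_OP + → 1 + -1 = 0. Stack: [0]
STORE_FAST n → n=0. Stack: []
LOAD_CONST → push 7. Stack: [7]
LOAD_FAST b → push -10. Stack: [7, -10]
BINARY_OP ^ → 7 ^ -10 = -15. Stack: [-15]
LOAD_FAST b → push -10. Stack: [-15, -10]
BINARY_OP * → -15 * -10 = 150. Stack: [150]
STORE_FAST r → r=150. Stack: []
LOAD_FAST r → push 150. Stack: [150]
RETURN_VALUE → return 150.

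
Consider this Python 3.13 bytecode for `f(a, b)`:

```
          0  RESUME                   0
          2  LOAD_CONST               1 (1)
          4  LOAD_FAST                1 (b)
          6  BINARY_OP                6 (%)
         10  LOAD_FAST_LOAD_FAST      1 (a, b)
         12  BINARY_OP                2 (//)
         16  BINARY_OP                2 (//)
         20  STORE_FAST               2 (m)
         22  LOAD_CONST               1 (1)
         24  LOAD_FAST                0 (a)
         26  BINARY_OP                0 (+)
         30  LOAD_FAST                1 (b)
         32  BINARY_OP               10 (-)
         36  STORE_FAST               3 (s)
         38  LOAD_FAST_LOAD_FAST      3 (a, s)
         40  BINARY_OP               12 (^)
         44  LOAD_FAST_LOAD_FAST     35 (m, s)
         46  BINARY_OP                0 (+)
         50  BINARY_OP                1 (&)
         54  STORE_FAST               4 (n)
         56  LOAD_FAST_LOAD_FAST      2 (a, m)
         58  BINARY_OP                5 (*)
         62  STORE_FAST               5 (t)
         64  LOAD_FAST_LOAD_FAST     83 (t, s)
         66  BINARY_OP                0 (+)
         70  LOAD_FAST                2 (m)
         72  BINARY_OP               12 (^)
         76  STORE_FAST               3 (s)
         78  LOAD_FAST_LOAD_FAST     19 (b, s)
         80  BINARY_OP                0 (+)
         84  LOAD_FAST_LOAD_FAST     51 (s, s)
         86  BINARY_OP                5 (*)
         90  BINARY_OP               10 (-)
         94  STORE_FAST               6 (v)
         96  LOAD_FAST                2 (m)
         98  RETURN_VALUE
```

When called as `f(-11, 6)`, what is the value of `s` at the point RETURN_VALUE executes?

4

LOAD_CONST → push 1. Stack: [1]
LOAD_FAST b → push 6. Stack: [1, 6]
BINARY_OP % → 1 % 6 = 1. Stack: [1]
LOAD_FAST_LOAD_FAST a,b → push -11,6. Stack: [1, -11, 6]
BINARY_OP // → -11 // 6 = -2. Stack: [1, -2]
BINARY_OP // → 1 // -2 = -1. Stack: [-1]
STORE_FAST m → m=-1. Stack: []
LOAD_CONST → push 1. Stack: [1]
LOAD_FAST a → push -11. Stack: [1, -11]
BINARY_OP + → 1 + -11 = -10. Stack: [-10]
LOAD_FAST b → push 6. Stack: [-10, 6]
BINARY_OP - → -10 - 6 = -16. Stack: [-16]
STORE_FAST s → s=-16. Stack: []
LOAD_FAST_LOAD_FAST a,s → push -11,-16. Stack: [-11, -16]
BINARY_OP ^ → -11 ^ -16 = 5. Stack: [5]
LOAD_FAST_LOAD_FAST m,s → push -1,-16. Stack: [5, -1, -16]
BINARY_OP + → -1 + -16 = -17. Stack: [5, -17]
BINARY_OP & → 5 & -17 = 5. Stack: [5]
STORE_FAST n → n=5. Stack: []
LOAD_FAST_LOAD_FAST a,m → push -11,-1. Stack: [-11, -1]
BINARY_OP * → -11 * -1 = 11. Stack: [11]
STORE_FAST t → t=11. Stack: []
LOAD_FAST_LOAD_FAST t,s → push 11,-16. Stack: [11, -16]
BINARY_OP + → 11 + -16 = -5. Stack: [-5]
LOAD_FAST m → push -1. Stack: [-5, -1]
BINARY_OP ^ → -5 ^ -1 = 4. Stack: [4]
STORE_FAST s → s=4. Stack: []
LOAD_FAST_LOAD_FAST b,s → push 6,4. Stack: [6, 4]
BINARY_OP + → 6 + 4 = 10. Stack: [10]
LOAD_FAST_LOAD_FAST s,s → push 4,4. Stack: [10, 4, 4]
BINARY_OP * → 4 * 4 = 16. Stack: [10, 16]
BINARY_OP - → 10 - 16 = -6. Stack: [-6]
STORE_FAST v → v=-6. Stack: []
LOAD_FAST m → push -1. Stack: [-1]
RETURN_VALUE → return -1.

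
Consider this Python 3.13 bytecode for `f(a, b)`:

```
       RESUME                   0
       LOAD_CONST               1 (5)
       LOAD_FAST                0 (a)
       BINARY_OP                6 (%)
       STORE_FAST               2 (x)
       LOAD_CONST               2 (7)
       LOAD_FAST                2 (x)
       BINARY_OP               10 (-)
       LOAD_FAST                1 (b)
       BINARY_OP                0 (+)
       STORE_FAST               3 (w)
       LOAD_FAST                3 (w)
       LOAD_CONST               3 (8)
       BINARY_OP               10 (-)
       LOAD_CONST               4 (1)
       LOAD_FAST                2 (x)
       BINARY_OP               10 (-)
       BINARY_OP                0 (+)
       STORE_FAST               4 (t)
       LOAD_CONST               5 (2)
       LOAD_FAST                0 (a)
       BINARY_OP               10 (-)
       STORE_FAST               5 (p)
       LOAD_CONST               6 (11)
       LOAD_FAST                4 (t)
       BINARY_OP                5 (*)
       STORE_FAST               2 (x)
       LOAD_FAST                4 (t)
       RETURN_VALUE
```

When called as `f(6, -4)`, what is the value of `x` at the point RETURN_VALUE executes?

LOAD_CONST → push 5. Stack: [5]
LOAD_FAST a → push 6. Stack: [5, 6]
BINARY_OP % → 5 % 6 = 5. Stack: [5]
STORE_FAST x → x=5. Stack: []
LOAD_CONST → push 7. Stack: [7]
LOAD_FAST x → push 5. Stack: [7, 5]
BINARY_OP - → 7 - 5 = 2. Stack: [2]
LOAD_FAST b → push -4. Stack: [2, -4]
BINARY_OP + → 2 + -4 = -2. Stack: [-2]
STORE_FAST w → w=-2. Stack: []
LOAD_FAST w → push -2. Stack: [-2]
LOAD_CONST → push 8. Stack: [-2, 8]
BINARY_OP - → -2 - 8 = -10. Stack: [-10]
LOAD_CONST → push 1. Stack: [-10, 1]
LOAD_FAST x → push 5. Stack: [-10, 1, 5]
BINARY_OP - → 1 - 5 = -4. Stack: [-10, -4]
BINARY_OP + → -10 + -4 = -14. Stack: [-14]
STORE_FAST t → t=-14. Stack: []
LOAD_CONST → push 2. Stack: [2]
LOAD_FAST a → push 6. Stack: [2, 6]
BINARY_OP - → 2 - 6 = -4. Stack: [-4]
STORE_FAST p → p=-4. Stack: []
LOAD_CONST → push 11. Stack: [11]
LOAD_FAST t → push -14. Stack: [11, -14]
BINARY_OP * → 11 * -14 = -154. Stack: [-154]
STORE_FAST x → x=-154. Stack: []
LOAD_FAST t → push -14. Stack: [-14]
RETURN_VALUE → return -14.

-154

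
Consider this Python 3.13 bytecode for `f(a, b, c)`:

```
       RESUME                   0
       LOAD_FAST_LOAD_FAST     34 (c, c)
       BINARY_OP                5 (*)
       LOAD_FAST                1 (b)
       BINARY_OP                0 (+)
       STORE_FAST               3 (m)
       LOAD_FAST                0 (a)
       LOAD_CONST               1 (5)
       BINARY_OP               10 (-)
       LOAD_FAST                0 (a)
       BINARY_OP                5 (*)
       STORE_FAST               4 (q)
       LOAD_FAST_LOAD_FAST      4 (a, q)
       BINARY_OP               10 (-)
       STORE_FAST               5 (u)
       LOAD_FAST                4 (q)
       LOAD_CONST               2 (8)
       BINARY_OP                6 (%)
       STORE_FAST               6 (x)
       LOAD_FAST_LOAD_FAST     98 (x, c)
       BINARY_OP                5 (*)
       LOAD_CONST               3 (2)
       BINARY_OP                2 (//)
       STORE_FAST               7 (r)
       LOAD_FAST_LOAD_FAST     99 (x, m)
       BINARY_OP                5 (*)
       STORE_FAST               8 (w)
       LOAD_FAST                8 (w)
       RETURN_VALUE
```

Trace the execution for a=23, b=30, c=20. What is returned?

LOAD_FAST_LOAD_FAST c,c → push 20,20. Stack: [20, 20]
BINARY_OP * → 20 * 20 = 400. Stack: [400]
LOAD_FAST b → push 30. Stack: [400, 30]
BINARY_OP + → 400 + 30 = 430. Stack: [430]
STORE_FAST m → m=430. Stack: []
LOAD_FAST a → push 23. Stack: [23]
LOAD_CONST → push 5. Stack: [23, 5]
BINARY_OP - → 23 - 5 = 18. Stack: [18]
LOAD_FAST a → push 23. Stack: [18, 23]
BINARY_OP * → 18 * 23 = 414. Stack: [414]
STORE_FAST q → q=414. Stack: []
LOAD_FAST_LOAD_FAST a,q → push 23,414. Stack: [23, 414]
BINARY_OP - → 23 - 414 = -391. Stack: [-391]
STORE_FAST u → u=-391. Stack: []
LOAD_FAST q → push 414. Stack: [414]
LOAD_CONST → push 8. Stack: [414, 8]
BINARY_OP % → 414 % 8 = 6. Stack: [6]
STORE_FAST x → x=6. Stack: []
LOAD_FAST_LOAD_FAST x,c → push 6,20. Stack: [6, 20]
BINARY_OP * → 6 * 20 = 120. Stack: [120]
LOAD_CONST → push 2. Stack: [120, 2]
BINARY_OP // → 120 // 2 = 60. Stack: [60]
STORE_FAST r → r=60. Stack: []
LOAD_FAST_LOAD_FAST x,m → push 6,430. Stack: [6, 430]
BINARY_OP * → 6 * 430 = 2580. Stack: [2580]
STORE_FAST w → w=2580. Stack: []
LOAD_FAST w → push 2580. Stack: [2580]
RETURN_VALUE → return 2580.

2580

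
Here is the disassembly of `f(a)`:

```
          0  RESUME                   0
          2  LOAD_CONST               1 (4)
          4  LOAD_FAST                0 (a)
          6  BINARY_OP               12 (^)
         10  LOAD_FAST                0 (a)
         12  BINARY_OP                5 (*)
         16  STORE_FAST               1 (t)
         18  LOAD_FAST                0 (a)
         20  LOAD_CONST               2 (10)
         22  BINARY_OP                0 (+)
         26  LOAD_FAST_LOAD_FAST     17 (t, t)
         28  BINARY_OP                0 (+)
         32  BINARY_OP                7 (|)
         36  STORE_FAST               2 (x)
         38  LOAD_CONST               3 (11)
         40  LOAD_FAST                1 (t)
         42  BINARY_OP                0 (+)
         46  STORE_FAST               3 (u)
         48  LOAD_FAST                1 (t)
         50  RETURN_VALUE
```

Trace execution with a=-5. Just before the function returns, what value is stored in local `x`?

15

LOAD_CONST → push 4. Stack: [4]
LOAD_FAST a → push -5. Stack: [4, -5]
BINARY_OP ^ → 4 ^ -5 = -1. Stack: [-1]
LOAD_FAST a → push -5. Stack: [-1, -5]
BINARY_OP * → -1 * -5 = 5. Stack: [5]
STORE_FAST t → t=5. Stack: []
LOAD_FAST a → push -5. Stack: [-5]
LOAD_CONST → push 10. Stack: [-5, 10]
BINARY_OP + → -5 + 10 = 5. Stack: [5]
LOAD_FAST_LOAD_FAST t,t → push 5,5. Stack: [5, 5, 5]
BINARY_OP + → 5 + 5 = 10. Stack: [5, 10]
BINARY_OP | → 5 | 10 = 15. Stack: [15]
STORE_FAST x → x=15. Stack: []
LOAD_CONST → push 11. Stack: [11]
LOAD_FAST t → push 5. Stack: [11, 5]
BINARY_OP + → 11 + 5 = 16. Stack: [16]
STORE_FAST u → u=16. Stack: []
LOAD_FAST t → push 5. Stack: [5]
RETURN_VALUE → return 5.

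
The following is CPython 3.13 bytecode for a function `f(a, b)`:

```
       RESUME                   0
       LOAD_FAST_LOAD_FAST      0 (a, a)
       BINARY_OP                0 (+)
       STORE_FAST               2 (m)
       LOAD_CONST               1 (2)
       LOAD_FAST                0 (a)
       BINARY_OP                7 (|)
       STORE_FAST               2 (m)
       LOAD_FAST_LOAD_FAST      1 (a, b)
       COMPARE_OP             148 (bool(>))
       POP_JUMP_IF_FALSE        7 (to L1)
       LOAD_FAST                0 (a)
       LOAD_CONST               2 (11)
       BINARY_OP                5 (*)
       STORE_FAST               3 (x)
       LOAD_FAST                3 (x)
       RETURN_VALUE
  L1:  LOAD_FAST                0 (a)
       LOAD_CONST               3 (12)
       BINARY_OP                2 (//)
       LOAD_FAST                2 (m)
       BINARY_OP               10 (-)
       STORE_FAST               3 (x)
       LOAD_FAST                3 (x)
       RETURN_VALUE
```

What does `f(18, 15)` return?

LOAD_FAST_LOAD_FAST a,a → push 18,18. Stack: [18, 18]
BINARY_OP + → 18 + 18 = 36. Stack: [36]
STORE_FAST m → m=36. Stack: []
LOAD_CONST → push 2. Stack: [2]
LOAD_FAST a → push 18. Stack: [2, 18]
BINARY_OP | → 2 | 18 = 18. Stack: [18]
STORE_FAST m → m=18. Stack: []
LOAD_FAST_LOAD_FAST a,b → push 18,15. Stack: [18, 15]
COMPARE_OP bool(>) → 18 vs 15 = True. Stack: [True]
POP_JUMP_IF_FALSE → pop True; no jump. Stack: []
LOAD_FAST a → push 18. Stack: [18]
LOAD_CONST → push 11. Stack: [18, 11]
BINARY_OP * → 18 * 11 = 198. Stack: [198]
STORE_FAST x → x=198. Stack: []
LOAD_FAST x → push 198. Stack: [198]
RETURN_VALUE → return 198.

198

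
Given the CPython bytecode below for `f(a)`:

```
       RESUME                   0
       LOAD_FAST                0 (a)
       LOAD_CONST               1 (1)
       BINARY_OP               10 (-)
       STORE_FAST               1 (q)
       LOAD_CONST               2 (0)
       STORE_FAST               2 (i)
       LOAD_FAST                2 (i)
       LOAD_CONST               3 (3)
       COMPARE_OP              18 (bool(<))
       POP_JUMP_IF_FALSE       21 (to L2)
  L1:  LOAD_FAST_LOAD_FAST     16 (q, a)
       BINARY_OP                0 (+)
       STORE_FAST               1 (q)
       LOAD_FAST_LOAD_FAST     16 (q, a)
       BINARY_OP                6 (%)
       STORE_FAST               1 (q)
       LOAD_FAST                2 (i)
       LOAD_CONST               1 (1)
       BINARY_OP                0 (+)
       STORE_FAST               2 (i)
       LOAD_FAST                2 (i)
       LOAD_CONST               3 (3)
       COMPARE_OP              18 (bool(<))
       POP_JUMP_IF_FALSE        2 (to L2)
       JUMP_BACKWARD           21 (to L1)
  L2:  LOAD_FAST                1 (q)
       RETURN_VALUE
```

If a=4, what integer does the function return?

3

LOAD_FAST a → push 4. Stack: [4]
LOAD_CONST → push 1. Stack: [4, 1]
BINARY_OP - → 4 - 1 = 3. Stack: [3]
STORE_FAST q → q=3. Stack: []
LOAD_CONST → push 0. Stack: [0]
STORE_FAST i → i=0. Stack: []
LOAD_FAST i → push 0. Stack: [0]
LOAD_CONST → push 3. Stack: [0, 3]
COMPARE_OP bool(<) → 0 vs 3 = True. Stack: [True]
POP_JUMP_IF_FALSE → pop True; no jump. Stack: []
LOAD_FAST_LOAD_FAST q,a → push 3,4. Stack: [3, 4]
BINARY_OP + → 3 + 4 = 7. Stack: [7]
STORE_FAST q → q=7. Stack: []
LOAD_FAST_LOAD_FAST q,a → push 7,4. Stack: [7, 4]
BINARY_OP % → 7 % 4 = 3. Stack: [3]
STORE_FAST q → q=3. Stack: []
LOAD_FAST i → push 0. Stack: [0]
LOAD_CONST → push 1. Stack: [0, 1]
BINARY_OP + → 0 + 1 = 1. Stack: [1]
STORE_FAST i → i=1. Stack: []
LOAD_FAST i → push 1. Stack: [1]
LOAD_CONST → push 3. Stack: [1, 3]
COMPARE_OP bool(<) → 1 vs 3 = True. Stack: [True]
POP_JUMP_IF_FALSE → pop True; no jump. Stack: []
LOAD_FAST_LOAD_FAST q,a → push 3,4. Stack: [3, 4]
BINARY_OP + → 3 + 4 = 7. Stack: [7]
STORE_FAST q → q=7. Stack: []
LOAD_FAST_LOAD_FAST q,a → push 7,4. Stack: [7, 4]
BINARY_OP % → 7 % 4 = 3. Stack: [3]
STORE_FAST q → q=3. Stack: []
LOAD_FAST i → push 1. Stack: [1]
LOAD_CONST → push 1. Stack: [1, 1]
BINARY_OP + → 1 + 1 = 2. Stack: [2]
STORE_FAST i → i=2. Stack: []
LOAD_FAST i → push 2. Stack: [2]
LOAD_CONST → push 3. Stack: [2, 3]
COMPARE_OP bool(<) → 2 vs 3 = True. Stack: [True]
POP_JUMP_IF_FALSE → pop True; no jump. Stack: []
LOAD_FAST_LOAD_FAST q,a → push 3,4. Stack: [3, 4]
BINARY_OP + → 3 + 4 = 7. Stack: [7]
STORE_FAST q → q=7. Stack: []
LOAD_FAST_LOAD_FAST q,a → push 7,4. Stack: [7, 4]
BINARY_OP % → 7 % 4 = 3. Stack: [3]
STORE_FAST q → q=3. Stack: []
LOAD_FAST i → push 2. Stack: [2]
LOAD_CONST → push 1. Stack: [2, 1]
BINARY_OP + → 2 + 1 = 3. Stack: [3]
STORE_FAST i → i=3. Stack: []
LOAD_FAST i → push 3. Stack: [3]
LOAD_CONST → push 3. Stack: [3, 3]
COMPARE_OP bool(<) → 3 vs 3 = False. Stack: [False]
POP_JUMP_IF_FALSE → pop False; jump. Stack: []
LOAD_FAST q → push 3. Stack: [3]
RETURN_VALUE → return 3.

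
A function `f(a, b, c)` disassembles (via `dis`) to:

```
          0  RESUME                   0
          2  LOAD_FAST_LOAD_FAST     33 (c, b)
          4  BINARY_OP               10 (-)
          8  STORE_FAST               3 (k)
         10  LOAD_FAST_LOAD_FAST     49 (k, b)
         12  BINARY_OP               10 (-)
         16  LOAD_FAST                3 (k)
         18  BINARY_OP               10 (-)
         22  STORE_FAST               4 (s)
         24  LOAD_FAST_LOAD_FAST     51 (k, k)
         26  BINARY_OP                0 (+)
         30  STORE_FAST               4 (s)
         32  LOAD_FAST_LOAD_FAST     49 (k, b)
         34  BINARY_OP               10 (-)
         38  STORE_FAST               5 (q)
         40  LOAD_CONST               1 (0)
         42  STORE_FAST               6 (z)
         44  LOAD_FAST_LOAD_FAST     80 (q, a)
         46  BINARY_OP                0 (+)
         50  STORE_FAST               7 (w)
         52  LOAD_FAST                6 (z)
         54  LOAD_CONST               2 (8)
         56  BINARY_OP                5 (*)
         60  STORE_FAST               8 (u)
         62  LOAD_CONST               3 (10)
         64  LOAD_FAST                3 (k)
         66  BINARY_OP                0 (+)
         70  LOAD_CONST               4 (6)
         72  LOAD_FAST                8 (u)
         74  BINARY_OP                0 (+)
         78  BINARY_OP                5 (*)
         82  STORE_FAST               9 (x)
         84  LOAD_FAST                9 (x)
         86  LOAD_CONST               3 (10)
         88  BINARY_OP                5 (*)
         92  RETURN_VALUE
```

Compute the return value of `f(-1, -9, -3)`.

LOAD_FAST_LOAD_FAST c,b → push -3,-9. Stack: [-3, -9]
BINARY_OP - → -3 - -9 = 6. Stack: [6]
STORE_FAST k → k=6. Stack: []
LOAD_FAST_LOAD_FAST k,b → push 6,-9. Stack: [6, -9]
BINARY_OP - → 6 - -9 = 15. Stack: [15]
LOAD_FAST k → push 6. Stack: [15, 6]
BINARY_OP - → 15 - 6 = 9. Stack: [9]
STORE_FAST s → s=9. Stack: []
LOAD_FAST_LOAD_FAST k,k → push 6,6. Stack: [6, 6]
BINARY_OP + → 6 + 6 = 12. Stack: [12]
STORE_FAST s → s=12. Stack: []
LOAD_FAST_LOAD_FAST k,b → push 6,-9. Stack: [6, -9]
BINARY_OP - → 6 - -9 = 15. Stack: [15]
STORE_FAST q → q=15. Stack: []
LOAD_CONST → push 0. Stack: [0]
STORE_FAST z → z=0. Stack: []
LOAD_FAST_LOAD_FAST q,a → push 15,-1. Stack: [15, -1]
BINARY_OP + → 15 + -1 = 14. Stack: [14]
STORE_FAST w → w=14. Stack: []
LOAD_FAST z → push 0. Stack: [0]
LOAD_CONST → push 8. Stack: [0, 8]
BINARY_OP * → 0 * 8 = 0. Stack: [0]
STORE_FAST u → u=0. Stack: []
LOAD_CONST → push 10. Stack: [10]
LOAD_FAST k → push 6. Stack: [10, 6]
BINARY_OP + → 10 + 6 = 16. Stack: [16]
LOAD_CONST → push 6. Stack: [16, 6]
LOAD_FAST u → push 0. Stack: [16, 6, 0]
BINARY_OP + → 6 + 0 = 6. Stack: [16, 6]
BINARY_OP * → 16 * 6 = 96. Stack: [96]
STORE_FAST x → x=96. Stack: []
LOAD_FAST x → push 96. Stack: [96]
LOAD_CONST → push 10. Stack: [96, 10]
BINARY_OP * → 96 * 10 = 960. Stack: [960]
RETURN_VALUE → return 960.

960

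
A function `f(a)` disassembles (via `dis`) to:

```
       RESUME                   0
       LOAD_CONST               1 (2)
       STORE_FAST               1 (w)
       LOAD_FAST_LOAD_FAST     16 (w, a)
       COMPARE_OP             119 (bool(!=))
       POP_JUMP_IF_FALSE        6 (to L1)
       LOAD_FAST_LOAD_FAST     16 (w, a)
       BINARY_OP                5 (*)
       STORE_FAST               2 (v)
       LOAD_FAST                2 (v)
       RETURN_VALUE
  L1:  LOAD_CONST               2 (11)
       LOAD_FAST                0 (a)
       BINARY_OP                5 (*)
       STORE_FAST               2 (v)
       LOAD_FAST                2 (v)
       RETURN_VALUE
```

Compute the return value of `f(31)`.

LOAD_CONST → push 2. Stack: [2]
STORE_FAST w → w=2. Stack: []
LOAD_FAST_LOAD_FAST w,a → push 2,31. Stack: [2, 31]
COMPARE_OP bool(!=) → 2 vs 31 = True. Stack: [True]
POP_JUMP_IF_FALSE → pop True; no jump. Stack: []
LOAD_FAST_LOAD_FAST w,a → push 2,31. Stack: [2, 31]
BINARY_OP * → 2 * 31 = 62. Stack: [62]
STORE_FAST v → v=62. Stack: []
LOAD_FAST v → push 62. Stack: [62]
RETURN_VALUE → return 62.

62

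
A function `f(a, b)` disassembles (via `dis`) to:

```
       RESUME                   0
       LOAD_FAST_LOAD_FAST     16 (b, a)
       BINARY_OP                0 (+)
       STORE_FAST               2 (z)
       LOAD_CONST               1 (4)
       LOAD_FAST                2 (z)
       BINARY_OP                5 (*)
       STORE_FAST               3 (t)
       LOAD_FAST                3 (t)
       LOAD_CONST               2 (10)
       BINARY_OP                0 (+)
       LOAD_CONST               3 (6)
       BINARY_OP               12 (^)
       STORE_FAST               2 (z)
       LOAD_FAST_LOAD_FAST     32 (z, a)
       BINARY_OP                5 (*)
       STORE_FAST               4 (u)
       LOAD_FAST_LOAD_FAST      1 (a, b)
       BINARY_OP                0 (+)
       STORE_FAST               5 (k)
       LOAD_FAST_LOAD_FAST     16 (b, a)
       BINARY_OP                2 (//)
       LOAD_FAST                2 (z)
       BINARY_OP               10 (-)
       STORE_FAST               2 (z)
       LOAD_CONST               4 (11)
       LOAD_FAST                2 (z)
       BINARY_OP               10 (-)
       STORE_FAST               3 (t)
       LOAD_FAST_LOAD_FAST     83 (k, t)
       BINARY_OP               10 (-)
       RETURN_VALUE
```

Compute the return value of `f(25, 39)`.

LOAD_FAST_LOAD_FAST b,a → push 39,25. Stack: [39, 25]
BINARY_OP + → 39 + 25 = 64. Stack: [64]
STORE_FAST z → z=64. Stack: []
LOAD_CONST → push 4. Stack: [4]
LOAD_FAST z → push 64. Stack: [4, 64]
BINARY_OP * → 4 * 64 = 256. Stack: [256]
STORE_FAST t → t=256. Stack: []
LOAD_FAST t → push 256. Stack: [256]
LOAD_CONST → push 10. Stack: [256, 10]
BINARY_OP + → 256 + 10 = 266. Stack: [266]
LOAD_CONST → push 6. Stack: [266, 6]
BINARY_OP ^ → 266 ^ 6 = 268. Stack: [268]
STORE_FAST z → z=268. Stack: []
LOAD_FAST_LOAD_FAST z,a → push 268,25. Stack: [268, 25]
BINARY_OP * → 268 * 25 = 6700. Stack: [6700]
STORE_FAST u → u=6700. Stack: []
LOAD_FAST_LOAD_FAST a,b → push 25,39. Stack: [25, 39]
BINARY_OP + → 25 + 39 = 64. Stack: [64]
STORE_FAST k → k=64. Stack: []
LOAD_FAST_LOAD_FAST b,a → push 39,25. Stack: [39, 25]
BINARY_OP // → 39 // 25 = 1. Stack: [1]
LOAD_FAST z → push 268. Stack: [1, 268]
BINARY_OP - → 1 - 268 = -267. Stack: [-267]
STORE_FAST z → z=-267. Stack: []
LOAD_CONST → push 11. Stack: [11]
LOAD_FAST z → push -267. Stack: [11, -267]
BINARY_OP - → 11 - -267 = 278. Stack: [278]
STORE_FAST t → t=278. Stack: []
LOAD_FAST_LOAD_FAST k,t → push 64,278. Stack: [64, 278]
BINARY_OP - → 64 - 278 = -214. Stack: [-214]
RETURN_VALUE → return -214.

-214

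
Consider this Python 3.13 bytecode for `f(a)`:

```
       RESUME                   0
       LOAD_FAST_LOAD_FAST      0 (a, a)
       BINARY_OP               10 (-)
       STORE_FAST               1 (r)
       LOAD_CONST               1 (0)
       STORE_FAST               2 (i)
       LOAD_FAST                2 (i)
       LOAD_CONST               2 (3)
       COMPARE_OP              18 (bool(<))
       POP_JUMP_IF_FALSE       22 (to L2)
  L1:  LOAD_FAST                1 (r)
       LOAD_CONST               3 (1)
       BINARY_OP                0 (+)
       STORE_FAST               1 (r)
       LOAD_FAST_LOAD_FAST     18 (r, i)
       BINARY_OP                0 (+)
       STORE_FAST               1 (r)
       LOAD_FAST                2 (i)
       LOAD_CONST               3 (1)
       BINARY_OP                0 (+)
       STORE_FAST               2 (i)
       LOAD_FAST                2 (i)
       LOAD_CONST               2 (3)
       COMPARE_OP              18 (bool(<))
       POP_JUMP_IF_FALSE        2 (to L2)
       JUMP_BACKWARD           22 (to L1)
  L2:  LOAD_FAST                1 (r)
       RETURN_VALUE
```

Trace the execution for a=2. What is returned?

6

LOAD_FAST_LOAD_FAST a,a → push 2,2. Stack: [2, 2]
BINARY_OP - → 2 - 2 = 0. Stack: [0]
STORE_FAST r → r=0. Stack: []
LOAD_CONST → push 0. Stack: [0]
STORE_FAST i → i=0. Stack: []
LOAD_FAST i → push 0. Stack: [0]
LOAD_CONST → push 3. Stack: [0, 3]
COMPARE_OP bool(<) → 0 vs 3 = True. Stack: [True]
POP_JUMP_IF_FALSE → pop True; no jump. Stack: []
LOAD_FAST r → push 0. Stack: [0]
LOAD_CONST → push 1. Stack: [0, 1]
BINARY_OP + → 0 + 1 = 1. Stack: [1]
STORE_FAST r → r=1. Stack: []
LOAD_FAST_LOAD_FAST r,i → push 1,0. Stack: [1, 0]
BINARY_OP + → 1 + 0 = 1. Stack: [1]
STORE_FAST r → r=1. Stack: []
LOAD_FAST i → push 0. Stack: [0]
LOAD_CONST → push 1. Stack: [0, 1]
BINARY_OP + → 0 + 1 = 1. Stack: [1]
STORE_FAST i → i=1. Stack: []
LOAD_FAST i → push 1. Stack: [1]
LOAD_CONST → push 3. Stack: [1, 3]
COMPARE_OP bool(<) → 1 vs 3 = True. Stack: [True]
POP_JUMP_IF_FALSE → pop True; no jump. Stack: []
LOAD_FAST r → push 1. Stack: [1]
LOAD_CONST → push 1. Stack: [1, 1]
BINARY_OP + → 1 + 1 = 2. Stack: [2]
STORE_FAST r → r=2. Stack: []
LOAD_FAST_LOAD_FAST r,i → push 2,1. Stack: [2, 1]
BINARY_OP + → 2 + 1 = 3. Stack: [3]
STORE_FAST r → r=3. Stack: []
LOAD_FAST i → push 1. Stack: [1]
LOAD_CONST → push 1. Stack: [1, 1]
BINARY_OP + → 1 + 1 = 2. Stack: [2]
STORE_FAST i → i=2. Stack: []
LOAD_FAST i → push 2. Stack: [2]
LOAD_CONST → push 3. Stack: [2, 3]
COMPARE_OP bool(<) → 2 vs 3 = True. Stack: [True]
POP_JUMP_IF_FALSE → pop True; no jump. Stack: []
LOAD_FAST r → push 3. Stack: [3]
LOAD_CONST → push 1. Stack: [3, 1]
BINARY_OP + → 3 + 1 = 4. Stack: [4]
STORE_FAST r → r=4. Stack: []
LOAD_FAST_LOAD_FAST r,i → push 4,2. Stack: [4, 2]
BINARY_OP + → 4 + 2 = 6. Stack: [6]
STORE_FAST r → r=6. Stack: []
LOAD_FAST i → push 2. Stack: [2]
LOAD_CONST → push 1. Stack: [2, 1]
BINARY_OP + → 2 + 1 = 3. Stack: [3]
STORE_FAST i → i=3. Stack: []
LOAD_FAST i → push 3. Stack: [3]
LOAD_CONST → push 3. Stack: [3, 3]
COMPARE_OP bool(<) → 3 vs 3 = False. Stack: [False]
POP_JUMP_IF_FALSE → pop False; jump. Stack: []
LOAD_FAST r → push 6. Stack: [6]
RETURN_VALUE → return 6.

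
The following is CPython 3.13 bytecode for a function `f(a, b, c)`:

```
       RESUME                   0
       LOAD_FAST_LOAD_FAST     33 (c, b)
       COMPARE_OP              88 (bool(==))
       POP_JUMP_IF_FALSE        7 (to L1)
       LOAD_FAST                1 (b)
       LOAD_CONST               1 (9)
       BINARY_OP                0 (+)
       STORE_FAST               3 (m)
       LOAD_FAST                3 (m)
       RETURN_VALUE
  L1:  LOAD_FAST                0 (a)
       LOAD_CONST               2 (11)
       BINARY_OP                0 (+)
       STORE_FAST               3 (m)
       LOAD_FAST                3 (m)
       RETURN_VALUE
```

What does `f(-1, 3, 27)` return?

10

LOAD_FAST_LOAD_FAST c,b → push 27,3. Stack: [27, 3]
COMPARE_OP bool(==) → 27 vs 3 = False. Stack: [False]
POP_JUMP_IF_FALSE → pop False; jump. Stack: []
LOAD_FAST a → push -1. Stack: [-1]
LOAD_CONST → push 11. Stack: [-1, 11]
BINARY_OP + → -1 + 11 = 10. Stack: [10]
STORE_FAST m → m=10. Stack: []
LOAD_FAST m → push 10. Stack: [10]
RETURN_VALUE → return 10.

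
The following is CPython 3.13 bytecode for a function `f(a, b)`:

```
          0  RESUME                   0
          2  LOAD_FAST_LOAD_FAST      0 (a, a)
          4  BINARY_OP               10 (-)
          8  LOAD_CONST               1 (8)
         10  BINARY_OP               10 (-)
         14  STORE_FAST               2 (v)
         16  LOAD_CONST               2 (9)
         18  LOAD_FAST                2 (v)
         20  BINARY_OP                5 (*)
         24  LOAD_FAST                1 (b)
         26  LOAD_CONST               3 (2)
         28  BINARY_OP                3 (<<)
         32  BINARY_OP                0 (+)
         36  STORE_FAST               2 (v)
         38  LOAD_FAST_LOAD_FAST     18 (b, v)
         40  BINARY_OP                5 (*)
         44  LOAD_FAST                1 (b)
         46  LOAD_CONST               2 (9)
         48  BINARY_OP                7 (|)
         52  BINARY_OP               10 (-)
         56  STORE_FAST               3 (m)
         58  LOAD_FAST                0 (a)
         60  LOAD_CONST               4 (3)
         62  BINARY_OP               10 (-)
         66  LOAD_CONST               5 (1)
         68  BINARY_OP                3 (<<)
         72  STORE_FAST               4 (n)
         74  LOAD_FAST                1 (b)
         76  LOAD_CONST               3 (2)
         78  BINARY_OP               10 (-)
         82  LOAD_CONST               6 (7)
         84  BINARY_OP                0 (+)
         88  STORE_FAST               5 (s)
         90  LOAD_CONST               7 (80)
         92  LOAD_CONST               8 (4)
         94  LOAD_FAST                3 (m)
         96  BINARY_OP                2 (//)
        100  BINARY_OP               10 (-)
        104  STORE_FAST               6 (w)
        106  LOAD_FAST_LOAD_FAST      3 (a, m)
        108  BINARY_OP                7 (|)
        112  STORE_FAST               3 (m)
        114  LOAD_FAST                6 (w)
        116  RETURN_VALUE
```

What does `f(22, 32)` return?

80

LOAD_FAST_LOAD_FAST a,a → push 22,22. Stack: [22, 22]
BINARY_OP - → 22 - 22 = 0. Stack: [0]
LOAD_CONST → push 8. Stack: [0, 8]
BINARY_OP - → 0 - 8 = -8. Stack: [-8]
STORE_FAST v → v=-8. Stack: []
LOAD_CONST → push 9. Stack: [9]
LOAD_FAST v → push -8. Stack: [9, -8]
BINARY_OP * → 9 * -8 = -72. Stack: [-72]
LOAD_FAST b → push 32. Stack: [-72, 32]
LOAD_CONST → push 2. Stack: [-72, 32, 2]
BINARY_OP << → 32 << 2 = 128. Stack: [-72, 128]
BINARY_OP + → -72 + 128 = 56. Stack: [56]
STORE_FAST v → v=56. Stack: []
LOAD_FAST_LOAD_FAST b,v → push 32,56. Stack: [32, 56]
BINARY_OP * → 32 * 56 = 1792. Stack: [1792]
LOAD_FAST b → push 32. Stack: [1792, 32]
LOAD_CONST → push 9. Stack: [1792, 32, 9]
BINARY_OP | → 32 | 9 = 41. Stack: [1792, 41]
BINARY_OP - → 1792 - 41 = 1751. Stack: [1751]
STORE_FAST m → m=1751. Stack: []
LOAD_FAST a → push 22. Stack: [22]
LOAD_CONST → push 3. Stack: [22, 3]
BINARY_OP - → 22 - 3 = 19. Stack: [19]
LOAD_CONST → push 1. Stack: [19, 1]
BINARY_OP << → 19 << 1 = 38. Stack: [38]
STORE_FAST n → n=38. Stack: []
LOAD_FAST b → push 32. Stack: [32]
LOAD_CONST → push 2. Stack: [32, 2]
BINARY_OP - → 32 - 2 = 30. Stack: [30]
LOAD_CONST → push 7. Stack: [30, 7]
BINARY_OP + → 30 + 7 = 37. Stack: [37]
STORE_FAST s → s=37. Stack: []
LOAD_CONST → push 80. Stack: [80]
LOAD_CONST → push 4. Stack: [80, 4]
LOAD_FAST m → push 1751. Stack: [80, 4, 1751]
BINARY_OP // → 4 // 1751 = 0. Stack: [80, 0]
BINARY_OP - → 80 - 0 = 80. Stack: [80]
STORE_FAST w → w=80. Stack: []
LOAD_FAST_LOAD_FAST a,m → push 22,1751. Stack: [22, 1751]
BINARY_OP | → 22 | 1751 = 1751. Stack: [1751]
STORE_FAST m → m=1751. Stack: []
LOAD_FAST w → push 80. Stack: [80]
RETURN_VALUE → return 80.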